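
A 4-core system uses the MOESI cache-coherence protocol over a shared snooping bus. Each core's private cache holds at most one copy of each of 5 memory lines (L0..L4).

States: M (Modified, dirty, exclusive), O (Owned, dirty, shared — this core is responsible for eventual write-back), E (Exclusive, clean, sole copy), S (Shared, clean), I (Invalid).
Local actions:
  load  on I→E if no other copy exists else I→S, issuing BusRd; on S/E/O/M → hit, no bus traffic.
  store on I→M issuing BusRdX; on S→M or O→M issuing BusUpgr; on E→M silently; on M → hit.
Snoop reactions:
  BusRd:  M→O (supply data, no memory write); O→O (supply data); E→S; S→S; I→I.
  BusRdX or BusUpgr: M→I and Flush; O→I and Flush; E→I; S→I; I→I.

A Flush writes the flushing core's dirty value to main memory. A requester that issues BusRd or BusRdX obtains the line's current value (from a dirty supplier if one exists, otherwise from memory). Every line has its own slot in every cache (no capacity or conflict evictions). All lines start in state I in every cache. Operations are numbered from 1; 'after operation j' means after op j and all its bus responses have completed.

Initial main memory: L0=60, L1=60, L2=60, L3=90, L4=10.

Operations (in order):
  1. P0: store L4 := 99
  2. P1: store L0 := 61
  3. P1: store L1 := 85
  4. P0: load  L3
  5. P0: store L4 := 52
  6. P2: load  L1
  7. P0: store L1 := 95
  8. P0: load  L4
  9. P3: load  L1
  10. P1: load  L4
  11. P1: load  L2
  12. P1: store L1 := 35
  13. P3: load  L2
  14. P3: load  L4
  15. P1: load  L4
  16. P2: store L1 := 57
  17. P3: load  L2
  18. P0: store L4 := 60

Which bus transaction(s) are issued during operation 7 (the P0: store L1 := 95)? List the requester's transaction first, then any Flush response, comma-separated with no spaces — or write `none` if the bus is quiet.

1. P0: store L4 := 99  bus=[BusRdX]  L4: P0=M P1=I P2=I P3=I  mem[L4]=10
2. P1: store L0 := 61  bus=[BusRdX]  L0: P0=I P1=M P2=I P3=I  mem[L0]=60
3. P1: store L1 := 85  bus=[BusRdX]  L1: P0=I P1=M P2=I P3=I  mem[L1]=60
4. P0: load  L3  bus=[BusRd]  L3: P0=E P1=I P2=I P3=I  mem[L3]=90
5. P0: store L4 := 52  bus=[-]  L4: P0=M P1=I P2=I P3=I  mem[L4]=10
6. P2: load  L1  bus=[BusRd]  L1: P0=I P1=O P2=S P3=I  mem[L1]=60
7. P0: store L1 := 95  bus=[BusRdX,Flush]  L1: P0=M P1=I P2=I P3=I  mem[L1]=85
8. P0: load  L4  bus=[-]  L4: P0=M P1=I P2=I P3=I  mem[L4]=10
9. P3: load  L1  bus=[BusRd]  L1: P0=O P1=I P2=I P3=S  mem[L1]=85
10. P1: load  L4  bus=[BusRd]  L4: P0=O P1=S P2=I P3=I  mem[L4]=10
11. P1: load  L2  bus=[BusRd]  L2: P0=I P1=E P2=I P3=I  mem[L2]=60
12. P1: store L1 := 35  bus=[BusRdX,Flush]  L1: P0=I P1=M P2=I P3=I  mem[L1]=95
13. P3: load  L2  bus=[BusRd]  L2: P0=I P1=S P2=I P3=S  mem[L2]=60
14. P3: load  L4  bus=[BusRd]  L4: P0=O P1=S P2=I P3=S  mem[L4]=10
15. P1: load  L4  bus=[-]  L4: P0=O P1=S P2=I P3=S  mem[L4]=10
16. P2: store L1 := 57  bus=[BusRdX,Flush]  L1: P0=I P1=I P2=M P3=I  mem[L1]=35
17. P3: load  L2  bus=[-]  L2: P0=I P1=S P2=I P3=S  mem[L2]=60
18. P0: store L4 := 60  bus=[BusUpgr]  L4: P0=M P1=I P2=I P3=I  mem[L4]=10

bus = BusRdX,Flush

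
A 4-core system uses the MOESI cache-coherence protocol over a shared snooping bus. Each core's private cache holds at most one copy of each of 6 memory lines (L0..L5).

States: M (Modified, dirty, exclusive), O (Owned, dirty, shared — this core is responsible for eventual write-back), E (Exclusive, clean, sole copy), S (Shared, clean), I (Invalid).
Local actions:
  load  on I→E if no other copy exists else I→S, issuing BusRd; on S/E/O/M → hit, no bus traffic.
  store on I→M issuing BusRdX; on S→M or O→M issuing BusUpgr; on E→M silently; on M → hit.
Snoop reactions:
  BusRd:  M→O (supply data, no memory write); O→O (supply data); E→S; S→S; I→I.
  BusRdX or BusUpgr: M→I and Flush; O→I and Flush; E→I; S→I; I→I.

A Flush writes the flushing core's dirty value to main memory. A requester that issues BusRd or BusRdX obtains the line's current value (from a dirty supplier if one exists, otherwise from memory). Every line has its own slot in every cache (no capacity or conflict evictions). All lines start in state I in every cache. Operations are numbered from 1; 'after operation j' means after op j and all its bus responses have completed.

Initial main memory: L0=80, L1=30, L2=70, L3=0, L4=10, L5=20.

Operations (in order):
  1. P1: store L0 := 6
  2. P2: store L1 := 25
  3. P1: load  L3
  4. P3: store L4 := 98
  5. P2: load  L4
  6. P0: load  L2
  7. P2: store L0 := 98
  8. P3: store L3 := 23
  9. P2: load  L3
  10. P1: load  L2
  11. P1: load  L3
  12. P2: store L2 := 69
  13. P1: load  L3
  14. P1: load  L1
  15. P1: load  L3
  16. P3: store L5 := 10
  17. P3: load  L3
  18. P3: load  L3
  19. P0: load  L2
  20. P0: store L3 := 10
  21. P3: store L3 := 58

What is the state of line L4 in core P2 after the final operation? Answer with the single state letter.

  op1 P1: store L0 := 6 → I/M/I/I on L0; bus BusRdX; mem=80
  op2 P2: store L1 := 25 → I/I/M/I on L1; bus BusRdX; mem=30
  op3 P1: load  L3 → I/E/I/I on L3; bus BusRd; mem=0
  op4 P3: store L4 := 98 → I/I/I/M on L4; bus BusRdX; mem=10
  op5 P2: load  L4 → I/I/S/O on L4; bus BusRd; mem=10
  op6 P0: load  L2 → E/I/I/I on L2; bus BusRd; mem=70
  op7 P2: store L0 := 98 → I/I/M/I on L0; bus BusRdX Flush; mem=6
  op8 P3: store L3 := 23 → I/I/I/M on L3; bus BusRdX; mem=0
  op9 P2: load  L3 → I/I/S/O on L3; bus BusRd; mem=0
  op10 P1: load  L2 → S/S/I/I on L2; bus BusRd; mem=70
  op11 P1: load  L3 → I/S/S/O on L3; bus BusRd; mem=0
  op12 P2: store L2 := 69 → I/I/M/I on L2; bus BusRdX; mem=70
  op13 P1: load  L3 → I/S/S/O on L3; bus (none); mem=0
  op14 P1: load  L1 → I/S/O/I on L1; bus BusRd; mem=30
  op15 P1: load  L3 → I/S/S/O on L3; bus (none); mem=0
  op16 P3: store L5 := 10 → I/I/I/M on L5; bus BusRdX; mem=20
  op17 P3: load  L3 → I/S/S/O on L3; bus (none); mem=0
  op18 P3: load  L3 → I/S/S/O on L3; bus (none); mem=0
  op19 P0: load  L2 → S/I/O/I on L2; bus BusRd; mem=70
  op20 P0: store L3 := 10 → M/I/I/I on L3; bus BusRdX Flush; mem=23
  op21 P3: store L3 := 58 → I/I/I/M on L3; bus BusRdX Flush; mem=10

state = S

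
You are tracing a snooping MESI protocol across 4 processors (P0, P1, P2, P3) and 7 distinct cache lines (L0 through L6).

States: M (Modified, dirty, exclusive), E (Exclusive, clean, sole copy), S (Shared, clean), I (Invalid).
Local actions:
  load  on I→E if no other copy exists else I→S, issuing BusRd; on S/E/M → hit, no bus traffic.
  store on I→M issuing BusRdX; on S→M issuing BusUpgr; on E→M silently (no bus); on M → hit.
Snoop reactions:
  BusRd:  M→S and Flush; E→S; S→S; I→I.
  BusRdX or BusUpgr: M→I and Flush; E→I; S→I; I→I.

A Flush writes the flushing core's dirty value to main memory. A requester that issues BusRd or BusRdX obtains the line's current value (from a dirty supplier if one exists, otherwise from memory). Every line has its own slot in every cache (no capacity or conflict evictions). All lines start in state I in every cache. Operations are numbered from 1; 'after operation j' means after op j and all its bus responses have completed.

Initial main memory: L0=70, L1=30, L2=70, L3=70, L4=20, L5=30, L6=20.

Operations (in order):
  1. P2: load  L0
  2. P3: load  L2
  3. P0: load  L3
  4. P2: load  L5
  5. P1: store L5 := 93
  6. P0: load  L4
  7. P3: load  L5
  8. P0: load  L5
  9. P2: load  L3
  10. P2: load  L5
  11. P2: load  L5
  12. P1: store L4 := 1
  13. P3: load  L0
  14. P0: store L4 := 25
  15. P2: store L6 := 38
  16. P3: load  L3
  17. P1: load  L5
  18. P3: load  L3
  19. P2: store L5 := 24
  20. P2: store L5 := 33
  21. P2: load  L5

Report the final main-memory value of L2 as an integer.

  op1 P2: load  L0 → I/I/E/I on L0; bus BusRd; mem=70
  op2 P3: load  L2 → I/I/I/E on L2; bus BusRd; mem=70
  op3 P0: load  L3 → E/I/I/I on L3; bus BusRd; mem=70
  op4 P2: load  L5 → I/I/E/I on L5; bus BusRd; mem=30
  op5 P1: store L5 := 93 → I/M/I/I on L5; bus BusRdX; mem=30
  op6 P0: load  L4 → E/I/I/I on L4; bus BusRd; mem=20
  op7 P3: load  L5 → I/S/I/S on L5; bus BusRd Flush; mem=93
  op8 P0: load  L5 → S/S/I/S on L5; bus BusRd; mem=93
  op9 P2: load  L3 → S/I/S/I on L3; bus BusRd; mem=70
  op10 P2: load  L5 → S/S/S/S on L5; bus BusRd; mem=93
  op11 P2: load  L5 → S/S/S/S on L5; bus (none); mem=93
  op12 P1: store L4 := 1 → I/M/I/I on L4; bus BusRdX; mem=20
  op13 P3: load  L0 → I/I/S/S on L0; bus BusRd; mem=70
  op14 P0: store L4 := 25 → M/I/I/I on L4; bus BusRdX Flush; mem=1
  op15 P2: store L6 := 38 → I/I/M/I on L6; bus BusRdX; mem=20
  op16 P3: load  L3 → S/I/S/S on L3; bus BusRd; mem=70
  op17 P1: load  L5 → S/S/S/S on L5; bus (none); mem=93
  op18 P3: load  L3 → S/I/S/S on L3; bus (none); mem=70
  op19 P2: store L5 := 24 → I/I/M/I on L5; bus BusUpgr; mem=93
  op20 P2: store L5 := 33 → I/I/M/I on L5; bus (none); mem=93
  op21 P2: load  L5 → I/I/M/I on L5; bus (none); mem=93

memory[L2] = 70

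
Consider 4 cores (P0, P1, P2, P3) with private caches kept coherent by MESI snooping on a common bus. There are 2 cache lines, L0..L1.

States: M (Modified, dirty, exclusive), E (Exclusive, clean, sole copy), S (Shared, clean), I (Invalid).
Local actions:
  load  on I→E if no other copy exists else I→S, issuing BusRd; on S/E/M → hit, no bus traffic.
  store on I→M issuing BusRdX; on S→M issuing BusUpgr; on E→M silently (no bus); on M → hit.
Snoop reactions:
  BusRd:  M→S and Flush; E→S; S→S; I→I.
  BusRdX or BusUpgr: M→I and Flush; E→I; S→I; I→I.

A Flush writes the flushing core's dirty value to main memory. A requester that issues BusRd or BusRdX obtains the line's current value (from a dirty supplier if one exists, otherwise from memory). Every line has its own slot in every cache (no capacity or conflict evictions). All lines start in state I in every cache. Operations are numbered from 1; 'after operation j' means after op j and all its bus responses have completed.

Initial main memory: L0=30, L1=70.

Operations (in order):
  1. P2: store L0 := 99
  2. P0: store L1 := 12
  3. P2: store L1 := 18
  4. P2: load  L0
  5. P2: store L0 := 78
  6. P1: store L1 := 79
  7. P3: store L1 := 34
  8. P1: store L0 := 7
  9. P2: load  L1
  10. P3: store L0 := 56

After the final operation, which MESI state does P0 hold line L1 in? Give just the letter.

state = I

1. P2: store L0 := 99  bus=[BusRdX]  L0: P0=I P1=I P2=M P3=I  mem[L0]=30
2. P0: store L1 := 12  bus=[BusRdX]  L1: P0=M P1=I P2=I P3=I  mem[L1]=70
3. P2: store L1 := 18  bus=[BusRdX,Flush]  L1: P0=I P1=I P2=M P3=I  mem[L1]=12
4. P2: load  L0  bus=[-]  L0: P0=I P1=I P2=M P3=I  mem[L0]=30
5. P2: store L0 := 78  bus=[-]  L0: P0=I P1=I P2=M P3=I  mem[L0]=30
6. P1: store L1 := 79  bus=[BusRdX,Flush]  L1: P0=I P1=M P2=I P3=I  mem[L1]=18
7. P3: store L1 := 34  bus=[BusRdX,Flush]  L1: P0=I P1=I P2=I P3=M  mem[L1]=79
8. P1: store L0 := 7  bus=[BusRdX,Flush]  L0: P0=I P1=M P2=I P3=I  mem[L0]=78
9. P2: load  L1  bus=[BusRd,Flush]  L1: P0=I P1=I P2=S P3=S  mem[L1]=34
10. P3: store L0 := 56  bus=[BusRdX,Flush]  L0: P0=I P1=I P2=I P3=M  mem[L0]=7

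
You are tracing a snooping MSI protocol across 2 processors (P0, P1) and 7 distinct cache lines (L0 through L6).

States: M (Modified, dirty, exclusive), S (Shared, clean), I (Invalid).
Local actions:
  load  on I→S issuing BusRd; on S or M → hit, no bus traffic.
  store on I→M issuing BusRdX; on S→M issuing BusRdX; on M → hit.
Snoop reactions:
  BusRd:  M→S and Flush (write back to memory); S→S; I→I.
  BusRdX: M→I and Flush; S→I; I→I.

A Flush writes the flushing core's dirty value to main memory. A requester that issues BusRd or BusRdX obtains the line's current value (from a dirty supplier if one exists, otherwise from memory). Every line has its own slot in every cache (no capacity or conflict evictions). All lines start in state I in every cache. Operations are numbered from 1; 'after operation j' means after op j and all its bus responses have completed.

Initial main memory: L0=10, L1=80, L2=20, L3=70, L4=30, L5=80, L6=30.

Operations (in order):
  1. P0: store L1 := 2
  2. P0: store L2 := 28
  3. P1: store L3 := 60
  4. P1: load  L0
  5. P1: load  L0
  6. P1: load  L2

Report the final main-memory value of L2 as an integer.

1. P0: store L1 := 2  bus=[BusRdX]  L1: P0=M P1=I  mem[L1]=80
2. P0: store L2 := 28  bus=[BusRdX]  L2: P0=M P1=I  mem[L2]=20
3. P1: store L3 := 60  bus=[BusRdX]  L3: P0=I P1=M  mem[L3]=70
4. P1: load  L0  bus=[BusRd]  L0: P0=I P1=S  mem[L0]=10
5. P1: load  L0  bus=[-]  L0: P0=I P1=S  mem[L0]=10
6. P1: load  L2  bus=[BusRd,Flush]  L2: P0=S P1=S  mem[L2]=28

memory[L2] = 28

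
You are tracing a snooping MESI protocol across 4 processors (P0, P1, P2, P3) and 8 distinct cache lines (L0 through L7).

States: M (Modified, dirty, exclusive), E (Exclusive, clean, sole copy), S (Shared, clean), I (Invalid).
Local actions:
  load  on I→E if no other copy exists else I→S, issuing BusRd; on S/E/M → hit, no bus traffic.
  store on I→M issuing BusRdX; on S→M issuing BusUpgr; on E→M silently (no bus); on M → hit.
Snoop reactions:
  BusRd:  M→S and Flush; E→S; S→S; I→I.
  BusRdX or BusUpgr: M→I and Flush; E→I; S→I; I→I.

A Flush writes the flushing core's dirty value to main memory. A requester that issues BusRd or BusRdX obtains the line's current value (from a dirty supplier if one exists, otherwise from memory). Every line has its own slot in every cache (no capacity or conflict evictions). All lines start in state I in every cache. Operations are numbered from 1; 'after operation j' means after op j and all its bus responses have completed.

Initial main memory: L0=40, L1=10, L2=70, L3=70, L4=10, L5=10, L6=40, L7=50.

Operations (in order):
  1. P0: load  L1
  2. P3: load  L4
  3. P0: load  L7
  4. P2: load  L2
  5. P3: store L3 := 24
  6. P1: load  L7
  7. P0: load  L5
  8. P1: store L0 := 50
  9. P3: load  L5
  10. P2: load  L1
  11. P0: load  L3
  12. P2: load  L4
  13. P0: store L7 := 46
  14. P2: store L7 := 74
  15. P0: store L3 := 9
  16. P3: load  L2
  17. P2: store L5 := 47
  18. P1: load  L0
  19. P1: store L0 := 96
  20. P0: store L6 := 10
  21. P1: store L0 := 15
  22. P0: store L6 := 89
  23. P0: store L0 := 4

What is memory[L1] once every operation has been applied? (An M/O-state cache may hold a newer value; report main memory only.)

memory[L1] = 10

[1] P0: load  L1 | P0:E(10), P1:I, P2:I, P3:I | bus: BusRd
[2] P3: load  L4 | P0:I, P1:I, P2:I, P3:E(10) | bus: BusRd
[3] P0: load  L7 | P0:E(50), P1:I, P2:I, P3:I | bus: BusRd
[4] P2: load  L2 | P0:I, P1:I, P2:E(70), P3:I | bus: BusRd
[5] P3: store L3 := 24 | P0:I, P1:I, P2:I, P3:M(24) | bus: BusRdX
[6] P1: load  L7 | P0:S(50), P1:S(50), P2:I, P3:I | bus: BusRd
[7] P0: load  L5 | P0:E(10), P1:I, P2:I, P3:I | bus: BusRd
[8] P1: store L0 := 50 | P0:I, P1:M(50), P2:I, P3:I | bus: BusRdX
[9] P3: load  L5 | P0:S(10), P1:I, P2:I, P3:S(10) | bus: BusRd
[10] P2: load  L1 | P0:S(10), P1:I, P2:S(10), P3:I | bus: BusRd
[11] P0: load  L3 | P0:S(24), P1:I, P2:I, P3:S(24) | bus: BusRd,Flush
[12] P2: load  L4 | P0:I, P1:I, P2:S(10), P3:S(10) | bus: BusRd
[13] P0: store L7 := 46 | P0:M(46), P1:I, P2:I, P3:I | bus: BusUpgr
[14] P2: store L7 := 74 | P0:I, P1:I, P2:M(74), P3:I | bus: BusRdX,Flush
[15] P0: store L3 := 9 | P0:M(9), P1:I, P2:I, P3:I | bus: BusUpgr
[16] P3: load  L2 | P0:I, P1:I, P2:S(70), P3:S(70) | bus: BusRd
[17] P2: store L5 := 47 | P0:I, P1:I, P2:M(47), P3:I | bus: BusRdX
[18] P1: load  L0 | P0:I, P1:M(50), P2:I, P3:I | bus: none
[19] P1: store L0 := 96 | P0:I, P1:M(96), P2:I, P3:I | bus: none
[20] P0: store L6 := 10 | P0:M(10), P1:I, P2:I, P3:I | bus: BusRdX
[21] P1: store L0 := 15 | P0:I, P1:M(15), P2:I, P3:I | bus: none
[22] P0: store L6 := 89 | P0:M(89), P1:I, P2:I, P3:I | bus: none
[23] P0: store L0 := 4 | P0:M(4), P1:I, P2:I, P3:I | bus: BusRdX,Flush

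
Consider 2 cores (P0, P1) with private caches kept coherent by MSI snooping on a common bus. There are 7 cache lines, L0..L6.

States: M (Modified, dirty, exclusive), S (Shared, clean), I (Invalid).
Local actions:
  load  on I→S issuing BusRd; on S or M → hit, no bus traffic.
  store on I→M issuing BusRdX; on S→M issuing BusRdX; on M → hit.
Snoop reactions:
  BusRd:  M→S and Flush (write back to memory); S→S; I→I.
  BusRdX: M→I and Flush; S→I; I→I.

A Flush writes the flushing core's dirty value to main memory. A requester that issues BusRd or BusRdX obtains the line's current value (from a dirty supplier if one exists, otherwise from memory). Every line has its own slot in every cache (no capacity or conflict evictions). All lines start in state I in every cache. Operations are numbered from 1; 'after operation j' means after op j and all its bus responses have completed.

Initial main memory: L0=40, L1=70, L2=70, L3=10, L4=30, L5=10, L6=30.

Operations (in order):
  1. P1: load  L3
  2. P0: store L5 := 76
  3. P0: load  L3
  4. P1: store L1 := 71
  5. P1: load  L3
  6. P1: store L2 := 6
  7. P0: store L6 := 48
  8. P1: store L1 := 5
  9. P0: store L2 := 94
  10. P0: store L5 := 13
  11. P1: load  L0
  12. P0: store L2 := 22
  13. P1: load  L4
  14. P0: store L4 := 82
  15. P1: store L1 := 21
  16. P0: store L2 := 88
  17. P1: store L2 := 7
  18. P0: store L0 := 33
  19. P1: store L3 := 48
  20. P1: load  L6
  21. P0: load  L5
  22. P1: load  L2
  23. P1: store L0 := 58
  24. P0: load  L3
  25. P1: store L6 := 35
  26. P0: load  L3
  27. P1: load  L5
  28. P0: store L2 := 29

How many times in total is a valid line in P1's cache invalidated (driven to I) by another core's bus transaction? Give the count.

invalidations = 4

step 1: P1: load  L3  ⟶  IS  (L3)  txn=BusRd  M[L3]=10
step 2: P0: store L5 := 76  ⟶  MI  (L5)  txn=BusRdX  M[L5]=10
step 3: P0: load  L3  ⟶  SS  (L3)  txn=BusRd  M[L3]=10
step 4: P1: store L1 := 71  ⟶  IM  (L1)  txn=BusRdX  M[L1]=70
step 5: P1: load  L3  ⟶  SS  (L3)  txn=∅  M[L3]=10
step 6: P1: store L2 := 6  ⟶  IM  (L2)  txn=BusRdX  M[L2]=70
step 7: P0: store L6 := 48  ⟶  MI  (L6)  txn=BusRdX  M[L6]=30
step 8: P1: store L1 := 5  ⟶  IM  (L1)  txn=∅  M[L1]=70
step 9: P0: store L2 := 94  ⟶  MI  (L2)  txn=BusRdX+Flush  M[L2]=6
step 10: P0: store L5 := 13  ⟶  MI  (L5)  txn=∅  M[L5]=10
step 11: P1: load  L0  ⟶  IS  (L0)  txn=BusRd  M[L0]=40
step 12: P0: store L2 := 22  ⟶  MI  (L2)  txn=∅  M[L2]=6
step 13: P1: load  L4  ⟶  IS  (L4)  txn=BusRd  M[L4]=30
step 14: P0: store L4 := 82  ⟶  MI  (L4)  txn=BusRdX  M[L4]=30
step 15: P1: store L1 := 21  ⟶  IM  (L1)  txn=∅  M[L1]=70
step 16: P0: store L2 := 88  ⟶  MI  (L2)  txn=∅  M[L2]=6
step 17: P1: store L2 := 7  ⟶  IM  (L2)  txn=BusRdX+Flush  M[L2]=88
step 18: P0: store L0 := 33  ⟶  MI  (L0)  txn=BusRdX  M[L0]=40
step 19: P1: store L3 := 48  ⟶  IM  (L3)  txn=BusRdX  M[L3]=10
step 20: P1: load  L6  ⟶  SS  (L6)  txn=BusRd+Flush  M[L6]=48
step 21: P0: load  L5  ⟶  MI  (L5)  txn=∅  M[L5]=10
step 22: P1: load  L2  ⟶  IM  (L2)  txn=∅  M[L2]=88
step 23: P1: store L0 := 58  ⟶  IM  (L0)  txn=BusRdX+Flush  M[L0]=33
step 24: P0: load  L3  ⟶  SS  (L3)  txn=BusRd+Flush  M[L3]=48
step 25: P1: store L6 := 35  ⟶  IM  (L6)  txn=BusRdX  M[L6]=48
step 26: P0: load  L3  ⟶  SS  (L3)  txn=∅  M[L3]=48
step 27: P1: load  L5  ⟶  SS  (L5)  txn=BusRd+Flush  M[L5]=13
step 28: P0: store L2 := 29  ⟶  MI  (L2)  txn=BusRdX+Flush  M[L2]=7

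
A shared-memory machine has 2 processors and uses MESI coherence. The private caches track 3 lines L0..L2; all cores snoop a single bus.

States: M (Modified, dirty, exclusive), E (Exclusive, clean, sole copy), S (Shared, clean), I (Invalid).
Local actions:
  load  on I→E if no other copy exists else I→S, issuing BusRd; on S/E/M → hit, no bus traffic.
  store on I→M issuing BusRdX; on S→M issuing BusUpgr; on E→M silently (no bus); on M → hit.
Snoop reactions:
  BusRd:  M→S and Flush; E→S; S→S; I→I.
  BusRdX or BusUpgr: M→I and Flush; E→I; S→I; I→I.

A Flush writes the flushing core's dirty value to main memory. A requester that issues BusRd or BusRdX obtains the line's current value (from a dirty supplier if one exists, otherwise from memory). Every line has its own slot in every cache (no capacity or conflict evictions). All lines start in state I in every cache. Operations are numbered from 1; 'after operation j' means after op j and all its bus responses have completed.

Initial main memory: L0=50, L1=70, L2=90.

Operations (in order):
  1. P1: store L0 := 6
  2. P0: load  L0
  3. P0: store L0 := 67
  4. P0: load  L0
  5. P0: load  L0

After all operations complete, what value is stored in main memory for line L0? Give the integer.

  op1 P1: store L0 := 6 → I/M on L0; bus BusRdX; mem=50
  op2 P0: load  L0 → S/S on L0; bus BusRd Flush; mem=6
  op3 P0: store L0 := 67 → M/I on L0; bus BusUpgr; mem=6
  op4 P0: load  L0 → M/I on L0; bus (none); mem=6
  op5 P0: load  L0 → M/I on L0; bus (none); mem=6

memory[L0] = 6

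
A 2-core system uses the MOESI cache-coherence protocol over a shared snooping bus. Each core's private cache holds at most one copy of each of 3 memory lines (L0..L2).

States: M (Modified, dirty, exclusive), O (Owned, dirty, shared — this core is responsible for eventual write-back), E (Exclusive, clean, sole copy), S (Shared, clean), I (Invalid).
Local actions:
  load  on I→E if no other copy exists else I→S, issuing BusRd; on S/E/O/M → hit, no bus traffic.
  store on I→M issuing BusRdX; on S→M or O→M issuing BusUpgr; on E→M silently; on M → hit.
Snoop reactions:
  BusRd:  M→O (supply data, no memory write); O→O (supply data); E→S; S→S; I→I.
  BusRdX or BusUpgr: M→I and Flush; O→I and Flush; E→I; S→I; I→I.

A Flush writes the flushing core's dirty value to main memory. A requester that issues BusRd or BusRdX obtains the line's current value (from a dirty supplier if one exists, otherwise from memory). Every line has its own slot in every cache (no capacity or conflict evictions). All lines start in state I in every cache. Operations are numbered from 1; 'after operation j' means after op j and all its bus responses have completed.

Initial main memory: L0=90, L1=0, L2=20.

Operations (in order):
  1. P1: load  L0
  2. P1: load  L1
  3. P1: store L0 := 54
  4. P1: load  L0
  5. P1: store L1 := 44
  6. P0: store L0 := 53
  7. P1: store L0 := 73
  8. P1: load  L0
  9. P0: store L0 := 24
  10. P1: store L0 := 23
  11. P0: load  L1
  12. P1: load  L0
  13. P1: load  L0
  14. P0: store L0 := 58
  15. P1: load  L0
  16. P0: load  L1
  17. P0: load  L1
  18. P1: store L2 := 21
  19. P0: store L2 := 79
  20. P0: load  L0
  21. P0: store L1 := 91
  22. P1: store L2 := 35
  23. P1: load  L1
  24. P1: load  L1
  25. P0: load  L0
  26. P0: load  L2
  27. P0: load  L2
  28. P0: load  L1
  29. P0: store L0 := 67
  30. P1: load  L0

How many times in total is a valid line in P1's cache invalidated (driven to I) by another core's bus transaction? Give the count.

invalidations = 6

step 1: P1: load  L0  ⟶  IE  (L0)  txn=BusRd  M[L0]=90
step 2: P1: load  L1  ⟶  IE  (L1)  txn=BusRd  M[L1]=0
step 3: P1: store L0 := 54  ⟶  IM  (L0)  txn=∅  M[L0]=90
step 4: P1: load  L0  ⟶  IM  (L0)  txn=∅  M[L0]=90
step 5: P1: store L1 := 44  ⟶  IM  (L1)  txn=∅  M[L1]=0
step 6: P0: store L0 := 53  ⟶  MI  (L0)  txn=BusRdX+Flush  M[L0]=54
step 7: P1: store L0 := 73  ⟶  IM  (L0)  txn=BusRdX+Flush  M[L0]=53
step 8: P1: load  L0  ⟶  IM  (L0)  txn=∅  M[L0]=53
step 9: P0: store L0 := 24  ⟶  MI  (L0)  txn=BusRdX+Flush  M[L0]=73
step 10: P1: store L0 := 23  ⟶  IM  (L0)  txn=BusRdX+Flush  M[L0]=24
step 11: P0: load  L1  ⟶  SO  (L1)  txn=BusRd  M[L1]=0
step 12: P1: load  L0  ⟶  IM  (L0)  txn=∅  M[L0]=24
step 13: P1: load  L0  ⟶  IM  (L0)  txn=∅  M[L0]=24
step 14: P0: store L0 := 58  ⟶  MI  (L0)  txn=BusRdX+Flush  M[L0]=23
step 15: P1: load  L0  ⟶  OS  (L0)  txn=BusRd  M[L0]=23
step 16: P0: load  L1  ⟶  SO  (L1)  txn=∅  M[L1]=0
step 17: P0: load  L1  ⟶  SO  (L1)  txn=∅  M[L1]=0
step 18: P1: store L2 := 21  ⟶  IM  (L2)  txn=BusRdX  M[L2]=20
step 19: P0: store L2 := 79  ⟶  MI  (L2)  txn=BusRdX+Flush  M[L2]=21
step 20: P0: load  L0  ⟶  OS  (L0)  txn=∅  M[L0]=23
step 21: P0: store L1 := 91  ⟶  MI  (L1)  txn=BusUpgr+Flush  M[L1]=44
step 22: P1: store L2 := 35  ⟶  IM  (L2)  txn=BusRdX+Flush  M[L2]=79
step 23: P1: load  L1  ⟶  OS  (L1)  txn=BusRd  M[L1]=44
step 24: P1: load  L1  ⟶  OS  (L1)  txn=∅  M[L1]=44
step 25: P0: load  L0  ⟶  OS  (L0)  txn=∅  M[L0]=23
step 26: P0: load  L2  ⟶  SO  (L2)  txn=BusRd  M[L2]=79
step 27: P0: load  L2  ⟶  SO  (L2)  txn=∅  M[L2]=79
step 28: P0: load  L1  ⟶  OS  (L1)  txn=∅  M[L1]=44
step 29: P0: store L0 := 67  ⟶  MI  (L0)  txn=BusUpgr  M[L0]=23
step 30: P1: load  L0  ⟶  OS  (L0)  txn=BusRd  M[L0]=23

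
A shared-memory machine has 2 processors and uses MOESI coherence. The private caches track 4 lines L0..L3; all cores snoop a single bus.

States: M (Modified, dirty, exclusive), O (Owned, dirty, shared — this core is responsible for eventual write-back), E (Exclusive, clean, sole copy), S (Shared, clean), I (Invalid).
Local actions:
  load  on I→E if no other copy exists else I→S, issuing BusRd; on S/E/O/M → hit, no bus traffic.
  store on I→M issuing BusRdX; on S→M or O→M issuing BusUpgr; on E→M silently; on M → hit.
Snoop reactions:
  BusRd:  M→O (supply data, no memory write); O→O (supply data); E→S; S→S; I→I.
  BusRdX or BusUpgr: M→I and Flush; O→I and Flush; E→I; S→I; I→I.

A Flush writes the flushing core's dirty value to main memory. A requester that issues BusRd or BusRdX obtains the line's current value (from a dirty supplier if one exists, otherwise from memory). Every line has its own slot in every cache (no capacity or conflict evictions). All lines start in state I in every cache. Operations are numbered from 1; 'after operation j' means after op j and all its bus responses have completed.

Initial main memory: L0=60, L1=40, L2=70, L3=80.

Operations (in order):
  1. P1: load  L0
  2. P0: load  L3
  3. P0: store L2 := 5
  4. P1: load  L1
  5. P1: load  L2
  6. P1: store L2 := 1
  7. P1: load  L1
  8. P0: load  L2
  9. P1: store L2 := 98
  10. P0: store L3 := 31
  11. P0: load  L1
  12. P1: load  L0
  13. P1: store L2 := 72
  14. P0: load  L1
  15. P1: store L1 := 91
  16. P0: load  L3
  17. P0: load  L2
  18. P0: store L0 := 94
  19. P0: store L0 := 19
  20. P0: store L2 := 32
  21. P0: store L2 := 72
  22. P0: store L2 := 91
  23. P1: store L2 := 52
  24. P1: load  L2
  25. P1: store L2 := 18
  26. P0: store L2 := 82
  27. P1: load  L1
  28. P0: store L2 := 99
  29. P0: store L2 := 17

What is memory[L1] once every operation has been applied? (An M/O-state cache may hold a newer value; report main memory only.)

1. P1: load  L0  bus=[BusRd]  L0: P0=I P1=E  mem[L0]=60
2. P0: load  L3  bus=[BusRd]  L3: P0=E P1=I  mem[L3]=80
3. P0: store L2 := 5  bus=[BusRdX]  L2: P0=M P1=I  mem[L2]=70
4. P1: load  L1  bus=[BusRd]  L1: P0=I P1=E  mem[L1]=40
5. P1: load  L2  bus=[BusRd]  L2: P0=O P1=S  mem[L2]=70
6. P1: store L2 := 1  bus=[BusUpgr,Flush]  L2: P0=I P1=M  mem[L2]=5
7. P1: load  L1  bus=[-]  L1: P0=I P1=E  mem[L1]=40
8. P0: load  L2  bus=[BusRd]  L2: P0=S P1=O  mem[L2]=5
9. P1: store L2 := 98  bus=[BusUpgr]  L2: P0=I P1=M  mem[L2]=5
10. P0: store L3 := 31  bus=[-]  L3: P0=M P1=I  mem[L3]=80
11. P0: load  L1  bus=[BusRd]  L1: P0=S P1=S  mem[L1]=40
12. P1: load  L0  bus=[-]  L0: P0=I P1=E  mem[L0]=60
13. P1: store L2 := 72  bus=[-]  L2: P0=I P1=M  mem[L2]=5
14. P0: load  L1  bus=[-]  L1: P0=S P1=S  mem[L1]=40
15. P1: store L1 := 91  bus=[BusUpgr]  L1: P0=I P1=M  mem[L1]=40
16. P0: load  L3  bus=[-]  L3: P0=M P1=I  mem[L3]=80
17. P0: load  L2  bus=[BusRd]  L2: P0=S P1=O  mem[L2]=5
18. P0: store L0 := 94  bus=[BusRdX]  L0: P0=M P1=I  mem[L0]=60
19. P0: store L0 := 19  bus=[-]  L0: P0=M P1=I  mem[L0]=60
20. P0: store L2 := 32  bus=[BusUpgr,Flush]  L2: P0=M P1=I  mem[L2]=72
21. P0: store L2 := 72  bus=[-]  L2: P0=M P1=I  mem[L2]=72
22. P0: store L2 := 91  bus=[-]  L2: P0=M P1=I  mem[L2]=72
23. P1: store L2 := 52  bus=[BusRdX,Flush]  L2: P0=I P1=M  mem[L2]=91
24. P1: load  L2  bus=[-]  L2: P0=I P1=M  mem[L2]=91
25. P1: store L2 := 18  bus=[-]  L2: P0=I P1=M  mem[L2]=91
26. P0: store L2 := 82  bus=[BusRdX,Flush]  L2: P0=M P1=I  mem[L2]=18
27. P1: load  L1  bus=[-]  L1: P0=I P1=M  mem[L1]=40
28. P0: store L2 := 99  bus=[-]  L2: P0=M P1=I  mem[L2]=18
29. P0: store L2 := 17  bus=[-]  L2: P0=M P1=I  mem[L2]=18

memory[L1] = 40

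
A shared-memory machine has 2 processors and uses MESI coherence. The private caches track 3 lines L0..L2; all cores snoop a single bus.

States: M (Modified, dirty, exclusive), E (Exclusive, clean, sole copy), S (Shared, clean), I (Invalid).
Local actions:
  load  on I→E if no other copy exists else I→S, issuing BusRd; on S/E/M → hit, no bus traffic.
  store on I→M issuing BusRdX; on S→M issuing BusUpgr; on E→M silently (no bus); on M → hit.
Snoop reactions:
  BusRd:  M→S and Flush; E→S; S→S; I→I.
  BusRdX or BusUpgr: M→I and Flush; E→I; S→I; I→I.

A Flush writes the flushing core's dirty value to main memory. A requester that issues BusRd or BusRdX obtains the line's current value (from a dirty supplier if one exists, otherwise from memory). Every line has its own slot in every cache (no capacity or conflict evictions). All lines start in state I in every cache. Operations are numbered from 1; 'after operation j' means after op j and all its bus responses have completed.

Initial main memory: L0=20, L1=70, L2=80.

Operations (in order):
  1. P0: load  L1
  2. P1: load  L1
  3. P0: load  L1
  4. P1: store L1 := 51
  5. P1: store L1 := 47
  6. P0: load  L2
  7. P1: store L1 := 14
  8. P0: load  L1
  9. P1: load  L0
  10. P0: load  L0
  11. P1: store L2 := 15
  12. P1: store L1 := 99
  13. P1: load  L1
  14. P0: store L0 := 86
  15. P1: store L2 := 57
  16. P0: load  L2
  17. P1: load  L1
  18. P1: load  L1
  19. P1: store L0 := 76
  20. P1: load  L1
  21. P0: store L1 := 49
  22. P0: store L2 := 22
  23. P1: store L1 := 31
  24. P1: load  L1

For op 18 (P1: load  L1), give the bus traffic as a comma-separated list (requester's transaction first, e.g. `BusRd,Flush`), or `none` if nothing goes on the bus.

bus = none

step 1: P0: load  L1  ⟶  EI  (L1)  txn=BusRd  M[L1]=70
step 2: P1: load  L1  ⟶  SS  (L1)  txn=BusRd  M[L1]=70
step 3: P0: load  L1  ⟶  SS  (L1)  txn=∅  M[L1]=70
step 4: P1: store L1 := 51  ⟶  IM  (L1)  txn=BusUpgr  M[L1]=70
step 5: P1: store L1 := 47  ⟶  IM  (L1)  txn=∅  M[L1]=70
step 6: P0: load  L2  ⟶  EI  (L2)  txn=BusRd  M[L2]=80
step 7: P1: store L1 := 14  ⟶  IM  (L1)  txn=∅  M[L1]=70
step 8: P0: load  L1  ⟶  SS  (L1)  txn=BusRd+Flush  M[L1]=14
step 9: P1: load  L0  ⟶  IE  (L0)  txn=BusRd  M[L0]=20
step 10: P0: load  L0  ⟶  SS  (L0)  txn=BusRd  M[L0]=20
step 11: P1: store L2 := 15  ⟶  IM  (L2)  txn=BusRdX  M[L2]=80
step 12: P1: store L1 := 99  ⟶  IM  (L1)  txn=BusUpgr  M[L1]=14
step 13: P1: load  L1  ⟶  IM  (L1)  txn=∅  M[L1]=14
step 14: P0: store L0 := 86  ⟶  MI  (L0)  txn=BusUpgr  M[L0]=20
step 15: P1: store L2 := 57  ⟶  IM  (L2)  txn=∅  M[L2]=80
step 16: P0: load  L2  ⟶  SS  (L2)  txn=BusRd+Flush  M[L2]=57
step 17: P1: load  L1  ⟶  IM  (L1)  txn=∅  M[L1]=14
step 18: P1: load  L1  ⟶  IM  (L1)  txn=∅  M[L1]=14
step 19: P1: store L0 := 76  ⟶  IM  (L0)  txn=BusRdX+Flush  M[L0]=86
step 20: P1: load  L1  ⟶  IM  (L1)  txn=∅  M[L1]=14
step 21: P0: store L1 := 49  ⟶  MI  (L1)  txn=BusRdX+Flush  M[L1]=99
step 22: P0: store L2 := 22  ⟶  MI  (L2)  txn=BusUpgr  M[L2]=57
step 23: P1: store L1 := 31  ⟶  IM  (L1)  txn=BusRdX+Flush  M[L1]=49
step 24: P1: load  L1  ⟶  IM  (L1)  txn=∅  M[L1]=49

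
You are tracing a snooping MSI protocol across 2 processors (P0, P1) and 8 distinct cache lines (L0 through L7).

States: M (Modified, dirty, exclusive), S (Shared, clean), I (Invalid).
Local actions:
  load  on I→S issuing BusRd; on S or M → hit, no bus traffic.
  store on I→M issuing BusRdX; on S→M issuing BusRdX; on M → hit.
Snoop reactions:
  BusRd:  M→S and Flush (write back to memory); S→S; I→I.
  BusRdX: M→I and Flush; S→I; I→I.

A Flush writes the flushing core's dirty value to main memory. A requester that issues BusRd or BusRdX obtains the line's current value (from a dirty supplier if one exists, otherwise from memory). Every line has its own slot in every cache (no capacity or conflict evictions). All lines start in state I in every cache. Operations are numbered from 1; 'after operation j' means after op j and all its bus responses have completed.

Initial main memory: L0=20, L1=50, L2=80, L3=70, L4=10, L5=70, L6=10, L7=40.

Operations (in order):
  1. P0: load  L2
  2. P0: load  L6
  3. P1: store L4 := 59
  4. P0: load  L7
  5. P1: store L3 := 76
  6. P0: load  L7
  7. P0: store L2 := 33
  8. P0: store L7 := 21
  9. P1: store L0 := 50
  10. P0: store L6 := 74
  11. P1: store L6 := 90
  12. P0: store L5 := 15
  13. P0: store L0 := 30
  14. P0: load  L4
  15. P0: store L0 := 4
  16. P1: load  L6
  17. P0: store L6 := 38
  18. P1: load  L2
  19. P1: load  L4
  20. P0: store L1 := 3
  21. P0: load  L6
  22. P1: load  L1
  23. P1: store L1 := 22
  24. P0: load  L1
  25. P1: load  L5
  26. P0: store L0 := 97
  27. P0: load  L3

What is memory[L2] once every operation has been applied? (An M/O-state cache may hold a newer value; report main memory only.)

memory[L2] = 33

[1] P0: load  L2 | P0:S(80), P1:I | bus: BusRd
[2] P0: load  L6 | P0:S(10), P1:I | bus: BusRd
[3] P1: store L4 := 59 | P0:I, P1:M(59) | bus: BusRdX
[4] P0: load  L7 | P0:S(40), P1:I | bus: BusRd
[5] P1: store L3 := 76 | P0:I, P1:M(76) | bus: BusRdX
[6] P0: load  L7 | P0:S(40), P1:I | bus: none
[7] P0: store L2 := 33 | P0:M(33), P1:I | bus: BusRdX
[8] P0: store L7 := 21 | P0:M(21), P1:I | bus: BusRdX
[9] P1: store L0 := 50 | P0:I, P1:M(50) | bus: BusRdX
[10] P0: store L6 := 74 | P0:M(74), P1:I | bus: BusRdX
[11] P1: store L6 := 90 | P0:I, P1:M(90) | bus: BusRdX,Flush
[12] P0: store L5 := 15 | P0:M(15), P1:I | bus: BusRdX
[13] P0: store L0 := 30 | P0:M(30), P1:I | bus: BusRdX,Flush
[14] P0: load  L4 | P0:S(59), P1:S(59) | bus: BusRd,Flush
[15] P0: store L0 := 4 | P0:M(4), P1:I | bus: none
[16] P1: load  L6 | P0:I, P1:M(90) | bus: none
[17] P0: store L6 := 38 | P0:M(38), P1:I | bus: BusRdX,Flush
[18] P1: load  L2 | P0:S(33), P1:S(33) | bus: BusRd,Flush
[19] P1: load  L4 | P0:S(59), P1:S(59) | bus: none
[20] P0: store L1 := 3 | P0:M(3), P1:I | bus: BusRdX
[21] P0: load  L6 | P0:M(38), P1:I | bus: none
[22] P1: load  L1 | P0:S(3), P1:S(3) | bus: BusRd,Flush
[23] P1: store L1 := 22 | P0:I, P1:M(22) | bus: BusRdX
[24] P0: load  L1 | P0:S(22), P1:S(22) | bus: BusRd,Flush
[25] P1: load  L5 | P0:S(15), P1:S(15) | bus: BusRd,Flush
[26] P0: store L0 := 97 | P0:M(97), P1:I | bus: none
[27] P0: load  L3 | P0:S(76), P1:S(76) | bus: BusRd,Flush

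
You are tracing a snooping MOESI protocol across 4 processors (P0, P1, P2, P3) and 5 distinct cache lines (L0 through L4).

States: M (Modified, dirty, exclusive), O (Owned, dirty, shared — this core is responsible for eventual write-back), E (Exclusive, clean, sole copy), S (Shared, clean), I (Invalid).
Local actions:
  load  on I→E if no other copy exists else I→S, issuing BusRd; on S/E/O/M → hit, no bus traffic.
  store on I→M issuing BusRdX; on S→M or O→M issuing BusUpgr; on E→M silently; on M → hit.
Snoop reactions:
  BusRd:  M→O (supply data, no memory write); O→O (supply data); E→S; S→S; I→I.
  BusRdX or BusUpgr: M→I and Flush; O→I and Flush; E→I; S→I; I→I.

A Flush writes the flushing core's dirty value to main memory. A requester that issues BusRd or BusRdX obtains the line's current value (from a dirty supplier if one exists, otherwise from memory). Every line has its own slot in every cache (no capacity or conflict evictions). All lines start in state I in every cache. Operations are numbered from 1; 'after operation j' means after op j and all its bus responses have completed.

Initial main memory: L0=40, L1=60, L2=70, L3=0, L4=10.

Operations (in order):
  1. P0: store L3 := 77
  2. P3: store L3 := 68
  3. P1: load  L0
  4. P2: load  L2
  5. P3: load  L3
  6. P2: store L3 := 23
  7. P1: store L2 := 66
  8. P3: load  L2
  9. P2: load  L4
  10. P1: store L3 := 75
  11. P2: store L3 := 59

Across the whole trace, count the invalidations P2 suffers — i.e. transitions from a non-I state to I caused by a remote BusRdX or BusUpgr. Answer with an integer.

invalidations = 2

1. P0: store L3 := 77  bus=[BusRdX]  L3: P0=M P1=I P2=I P3=I  mem[L3]=0
2. P3: store L3 := 68  bus=[BusRdX,Flush]  L3: P0=I P1=I P2=I P3=M  mem[L3]=77
3. P1: load  L0  bus=[BusRd]  L0: P0=I P1=E P2=I P3=I  mem[L0]=40
4. P2: load  L2  bus=[BusRd]  L2: P0=I P1=I P2=E P3=I  mem[L2]=70
5. P3: load  L3  bus=[-]  L3: P0=I P1=I P2=I P3=M  mem[L3]=77
6. P2: store L3 := 23  bus=[BusRdX,Flush]  L3: P0=I P1=I P2=M P3=I  mem[L3]=68
7. P1: store L2 := 66  bus=[BusRdX]  L2: P0=I P1=M P2=I P3=I  mem[L2]=70
8. P3: load  L2  bus=[BusRd]  L2: P0=I P1=O P2=I P3=S  mem[L2]=70
9. P2: load  L4  bus=[BusRd]  L4: P0=I P1=I P2=E P3=I  mem[L4]=10
10. P1: store L3 := 75  bus=[BusRdX,Flush]  L3: P0=I P1=M P2=I P3=I  mem[L3]=23
11. P2: store L3 := 59  bus=[BusRdX,Flush]  L3: P0=I P1=I P2=M P3=I  mem[L3]=75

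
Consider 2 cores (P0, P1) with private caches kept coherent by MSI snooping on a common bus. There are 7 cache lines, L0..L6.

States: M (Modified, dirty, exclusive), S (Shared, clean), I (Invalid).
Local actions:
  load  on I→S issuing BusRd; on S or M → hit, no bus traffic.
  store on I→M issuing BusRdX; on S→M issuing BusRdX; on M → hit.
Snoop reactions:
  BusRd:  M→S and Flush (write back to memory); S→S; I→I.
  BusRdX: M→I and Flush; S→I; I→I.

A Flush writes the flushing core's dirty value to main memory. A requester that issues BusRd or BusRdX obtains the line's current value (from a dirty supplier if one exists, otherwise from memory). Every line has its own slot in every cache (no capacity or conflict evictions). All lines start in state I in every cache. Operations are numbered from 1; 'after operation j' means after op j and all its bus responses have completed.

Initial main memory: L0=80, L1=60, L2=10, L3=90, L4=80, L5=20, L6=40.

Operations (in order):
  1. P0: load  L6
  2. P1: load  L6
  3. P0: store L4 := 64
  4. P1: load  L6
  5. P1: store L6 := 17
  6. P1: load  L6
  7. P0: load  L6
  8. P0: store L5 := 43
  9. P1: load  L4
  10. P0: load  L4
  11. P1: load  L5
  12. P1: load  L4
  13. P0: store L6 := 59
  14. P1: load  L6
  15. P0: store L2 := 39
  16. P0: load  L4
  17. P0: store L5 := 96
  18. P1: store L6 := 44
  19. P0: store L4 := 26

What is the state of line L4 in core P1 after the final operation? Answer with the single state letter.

[1] P0: load  L6 | P0:S(40), P1:I | bus: BusRd
[2] P1: load  L6 | P0:S(40), P1:S(40) | bus: BusRd
[3] P0: store L4 := 64 | P0:M(64), P1:I | bus: BusRdX
[4] P1: load  L6 | P0:S(40), P1:S(40) | bus: none
[5] P1: store L6 := 17 | P0:I, P1:M(17) | bus: BusRdX
[6] P1: load  L6 | P0:I, P1:M(17) | bus: none
[7] P0: load  L6 | P0:S(17), P1:S(17) | bus: BusRd,Flush
[8] P0: store L5 := 43 | P0:M(43), P1:I | bus: BusRdX
[9] P1: load  L4 | P0:S(64), P1:S(64) | bus: BusRd,Flush
[10] P0: load  L4 | P0:S(64), P1:S(64) | bus: none
[11] P1: load  L5 | P0:S(43), P1:S(43) | bus: BusRd,Flush
[12] P1: load  L4 | P0:S(64), P1:S(64) | bus: none
[13] P0: store L6 := 59 | P0:M(59), P1:I | bus: BusRdX
[14] P1: load  L6 | P0:S(59), P1:S(59) | bus: BusRd,Flush
[15] P0: store L2 := 39 | P0:M(39), P1:I | bus: BusRdX
[16] P0: load  L4 | P0:S(64), P1:S(64) | bus: none
[17] P0: store L5 := 96 | P0:M(96), P1:I | bus: BusRdX
[18] P1: store L6 := 44 | P0:I, P1:M(44) | bus: BusRdX
[19] P0: store L4 := 26 | P0:M(26), P1:I | bus: BusRdX

state = I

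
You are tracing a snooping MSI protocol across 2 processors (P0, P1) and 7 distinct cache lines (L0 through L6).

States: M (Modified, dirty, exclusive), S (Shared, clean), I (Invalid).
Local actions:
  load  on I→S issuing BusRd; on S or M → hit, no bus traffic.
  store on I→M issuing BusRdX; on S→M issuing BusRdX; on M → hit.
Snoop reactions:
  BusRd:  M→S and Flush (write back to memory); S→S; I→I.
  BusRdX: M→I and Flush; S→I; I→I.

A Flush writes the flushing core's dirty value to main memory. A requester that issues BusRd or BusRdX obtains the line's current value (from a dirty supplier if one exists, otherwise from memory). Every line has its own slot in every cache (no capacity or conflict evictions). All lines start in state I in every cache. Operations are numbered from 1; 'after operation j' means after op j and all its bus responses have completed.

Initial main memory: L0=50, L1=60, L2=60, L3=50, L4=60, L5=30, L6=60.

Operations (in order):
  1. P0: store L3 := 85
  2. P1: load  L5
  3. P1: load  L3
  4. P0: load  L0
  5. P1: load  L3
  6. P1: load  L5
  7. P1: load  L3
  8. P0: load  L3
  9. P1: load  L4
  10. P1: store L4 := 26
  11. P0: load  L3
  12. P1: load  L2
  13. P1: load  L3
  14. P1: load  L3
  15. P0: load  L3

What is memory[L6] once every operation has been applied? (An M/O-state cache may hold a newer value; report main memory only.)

memory[L6] = 60

step 1: P0: store L3 := 85  ⟶  MI  (L3)  txn=BusRdX  M[L3]=50
step 2: P1: load  L5  ⟶  IS  (L5)  txn=BusRd  M[L5]=30
step 3: P1: load  L3  ⟶  SS  (L3)  txn=BusRd+Flush  M[L3]=85
step 4: P0: load  L0  ⟶  SI  (L0)  txn=BusRd  M[L0]=50
step 5: P1: load  L3  ⟶  SS  (L3)  txn=∅  M[L3]=85
step 6: P1: load  L5  ⟶  IS  (L5)  txn=∅  M[L5]=30
step 7: P1: load  L3  ⟶  SS  (L3)  txn=∅  M[L3]=85
step 8: P0: load  L3  ⟶  SS  (L3)  txn=∅  M[L3]=85
step 9: P1: load  L4  ⟶  IS  (L4)  txn=BusRd  M[L4]=60
step 10: P1: store L4 := 26  ⟶  IM  (L4)  txn=BusRdX  M[L4]=60
step 11: P0: load  L3  ⟶  SS  (L3)  txn=∅  M[L3]=85
step 12: P1: load  L2  ⟶  IS  (L2)  txn=BusRd  M[L2]=60
step 13: P1: load  L3  ⟶  SS  (L3)  txn=∅  M[L3]=85
step 14: P1: load  L3  ⟶  SS  (L3)  txn=∅  M[L3]=85
step 15: P0: load  L3  ⟶  SS  (L3)  txn=∅  M[L3]=85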